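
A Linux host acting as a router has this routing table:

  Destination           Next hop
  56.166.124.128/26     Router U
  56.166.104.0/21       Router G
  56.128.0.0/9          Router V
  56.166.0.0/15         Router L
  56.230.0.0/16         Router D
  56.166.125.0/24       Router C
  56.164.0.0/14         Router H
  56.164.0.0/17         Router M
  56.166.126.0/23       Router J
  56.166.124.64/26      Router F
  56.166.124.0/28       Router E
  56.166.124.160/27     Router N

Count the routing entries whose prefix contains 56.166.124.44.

3

Prefixes containing 56.166.124.44:
  56.128.0.0/9 (56.128.0.0 - 56.255.255.255)
  56.164.0.0/14 (56.164.0.0 - 56.167.255.255)
  56.166.0.0/15 (56.166.0.0 - 56.167.255.255)
Total matching entries: 3.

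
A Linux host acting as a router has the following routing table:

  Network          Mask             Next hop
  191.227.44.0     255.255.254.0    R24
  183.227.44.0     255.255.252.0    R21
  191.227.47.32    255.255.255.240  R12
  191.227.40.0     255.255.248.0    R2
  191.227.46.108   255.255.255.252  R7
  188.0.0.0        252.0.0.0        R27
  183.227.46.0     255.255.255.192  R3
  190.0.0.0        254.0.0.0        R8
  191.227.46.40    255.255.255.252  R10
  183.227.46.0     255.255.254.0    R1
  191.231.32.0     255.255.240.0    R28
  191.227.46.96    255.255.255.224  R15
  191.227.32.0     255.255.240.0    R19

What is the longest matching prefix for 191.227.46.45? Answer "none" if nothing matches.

191.227.40.0/21

Entries matching 191.227.46.45:
  188.0.0.0/6 (188.0.0.0 - 191.255.255.255)
  190.0.0.0/7 (190.0.0.0 - 191.255.255.255)
  191.227.32.0/20 (191.227.32.0 - 191.227.47.255)
  191.227.40.0/21 (191.227.40.0 - 191.227.47.255)
Most specific is 191.227.40.0/21.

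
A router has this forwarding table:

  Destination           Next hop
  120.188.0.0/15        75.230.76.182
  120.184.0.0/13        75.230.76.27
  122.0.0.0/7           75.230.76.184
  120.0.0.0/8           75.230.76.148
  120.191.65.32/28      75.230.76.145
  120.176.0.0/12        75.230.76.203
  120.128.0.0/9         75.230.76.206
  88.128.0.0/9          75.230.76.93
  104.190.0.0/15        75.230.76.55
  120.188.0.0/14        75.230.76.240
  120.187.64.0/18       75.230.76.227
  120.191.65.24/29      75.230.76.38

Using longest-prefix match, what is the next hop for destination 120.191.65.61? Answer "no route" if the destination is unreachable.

Routes whose prefix contains 120.191.65.61:
  120.0.0.0/8 (120.0.0.0 - 120.255.255.255) -> 75.230.76.148
  120.128.0.0/9 (120.128.0.0 - 120.255.255.255) -> 75.230.76.206
  120.176.0.0/12 (120.176.0.0 - 120.191.255.255) -> 75.230.76.203
  120.184.0.0/13 (120.184.0.0 - 120.191.255.255) -> 75.230.76.27
  120.188.0.0/14 (120.188.0.0 - 120.191.255.255) -> 75.230.76.240
More-specific entries that do NOT match:
  120.191.65.24/29 (120.191.65.24 - 120.191.65.31) does not contain 120.191.65.61
  120.191.65.32/28 (120.191.65.32 - 120.191.65.47) does not contain 120.191.65.61
  120.187.64.0/18 (120.187.64.0 - 120.187.127.255) does not contain 120.191.65.61
  120.188.0.0/15 (120.188.0.0 - 120.189.255.255) does not contain 120.191.65.61
  104.190.0.0/15 (104.190.0.0 - 104.191.255.255) does not contain 120.191.65.61
Longest matching prefix is /14 -> next hop 75.230.76.240.

75.230.76.240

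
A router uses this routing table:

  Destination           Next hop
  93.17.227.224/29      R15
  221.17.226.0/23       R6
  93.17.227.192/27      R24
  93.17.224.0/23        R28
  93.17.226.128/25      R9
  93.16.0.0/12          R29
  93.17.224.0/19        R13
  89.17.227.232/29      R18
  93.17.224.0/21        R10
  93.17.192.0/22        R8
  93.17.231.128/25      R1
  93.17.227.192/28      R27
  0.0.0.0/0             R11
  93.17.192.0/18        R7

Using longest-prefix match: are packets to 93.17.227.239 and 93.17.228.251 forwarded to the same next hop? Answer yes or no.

93.17.227.239: longest match 93.17.224.0/21 -> R10
93.17.228.251: longest match 93.17.224.0/21 -> R10

yes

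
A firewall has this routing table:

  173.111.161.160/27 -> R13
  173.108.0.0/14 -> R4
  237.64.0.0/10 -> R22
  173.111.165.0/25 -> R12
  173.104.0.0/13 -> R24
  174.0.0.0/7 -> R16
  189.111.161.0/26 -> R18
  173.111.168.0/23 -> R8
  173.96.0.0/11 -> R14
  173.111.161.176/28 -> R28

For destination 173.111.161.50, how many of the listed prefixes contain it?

Prefixes containing 173.111.161.50:
  173.96.0.0/11 (173.96.0.0 - 173.127.255.255)
  173.104.0.0/13 (173.104.0.0 - 173.111.255.255)
  173.108.0.0/14 (173.108.0.0 - 173.111.255.255)
Total matching entries: 3.

3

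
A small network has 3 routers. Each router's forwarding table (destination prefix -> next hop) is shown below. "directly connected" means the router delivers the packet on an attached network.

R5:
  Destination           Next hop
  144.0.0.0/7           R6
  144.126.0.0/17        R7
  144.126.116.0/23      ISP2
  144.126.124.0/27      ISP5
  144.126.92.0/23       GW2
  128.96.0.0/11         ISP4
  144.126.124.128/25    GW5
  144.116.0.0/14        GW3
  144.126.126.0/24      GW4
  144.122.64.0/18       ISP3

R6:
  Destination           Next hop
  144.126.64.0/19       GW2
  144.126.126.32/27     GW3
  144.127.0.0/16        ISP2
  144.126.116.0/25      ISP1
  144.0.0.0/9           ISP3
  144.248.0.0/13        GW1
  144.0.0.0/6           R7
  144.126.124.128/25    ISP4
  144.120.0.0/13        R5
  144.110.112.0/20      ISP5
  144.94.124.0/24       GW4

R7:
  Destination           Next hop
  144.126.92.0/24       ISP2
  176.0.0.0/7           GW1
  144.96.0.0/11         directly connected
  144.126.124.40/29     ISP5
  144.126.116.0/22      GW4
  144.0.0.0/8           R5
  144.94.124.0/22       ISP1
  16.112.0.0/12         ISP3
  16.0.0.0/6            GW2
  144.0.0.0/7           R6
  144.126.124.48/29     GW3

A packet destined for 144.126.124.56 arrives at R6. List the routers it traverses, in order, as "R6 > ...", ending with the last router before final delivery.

R6 > R5 > R7

At R6: longest match for 144.126.124.56 is 144.120.0.0/13 -> R5
At R5: longest match for 144.126.124.56 is 144.126.0.0/17 -> R7
At R7: longest match for 144.126.124.56 is 144.96.0.0/11 -> directly connected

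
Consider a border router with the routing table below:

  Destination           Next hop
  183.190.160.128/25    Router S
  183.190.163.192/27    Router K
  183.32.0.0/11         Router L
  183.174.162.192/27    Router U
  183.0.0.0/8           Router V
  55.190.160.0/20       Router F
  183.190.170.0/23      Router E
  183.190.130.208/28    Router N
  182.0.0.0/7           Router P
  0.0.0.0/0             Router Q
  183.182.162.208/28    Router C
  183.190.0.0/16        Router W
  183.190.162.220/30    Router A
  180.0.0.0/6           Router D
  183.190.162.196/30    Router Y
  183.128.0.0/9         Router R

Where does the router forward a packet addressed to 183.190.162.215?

Router W

Routes whose prefix contains 183.190.162.215:
  0.0.0.0/0 (default, matches everything) -> Router Q
  180.0.0.0/6 (180.0.0.0 - 183.255.255.255) -> Router D
  182.0.0.0/7 (182.0.0.0 - 183.255.255.255) -> Router P
  183.0.0.0/8 (183.0.0.0 - 183.255.255.255) -> Router V
  183.128.0.0/9 (183.128.0.0 - 183.255.255.255) -> Router R
  183.190.0.0/16 (183.190.0.0 - 183.190.255.255) -> Router W
More-specific entries that do NOT match:
  183.190.162.220/30 (183.190.162.220 - 183.190.162.223) does not contain 183.190.162.215
  183.190.162.196/30 (183.190.162.196 - 183.190.162.199) does not contain 183.190.162.215
  183.190.130.208/28 (183.190.130.208 - 183.190.130.223) does not contain 183.190.162.215
  183.182.162.208/28 (183.182.162.208 - 183.182.162.223) does not contain 183.190.162.215
  183.190.163.192/27 (183.190.163.192 - 183.190.163.223) does not contain 183.190.162.215
  183.174.162.192/27 (183.174.162.192 - 183.174.162.223) does not contain 183.190.162.215
  183.190.160.128/25 (183.190.160.128 - 183.190.160.255) does not contain 183.190.162.215
  183.190.170.0/23 (183.190.170.0 - 183.190.171.255) does not contain 183.190.162.215
  55.190.160.0/20 (55.190.160.0 - 55.190.175.255) does not contain 183.190.162.215
Longest matching prefix is /16 -> next hop Router W.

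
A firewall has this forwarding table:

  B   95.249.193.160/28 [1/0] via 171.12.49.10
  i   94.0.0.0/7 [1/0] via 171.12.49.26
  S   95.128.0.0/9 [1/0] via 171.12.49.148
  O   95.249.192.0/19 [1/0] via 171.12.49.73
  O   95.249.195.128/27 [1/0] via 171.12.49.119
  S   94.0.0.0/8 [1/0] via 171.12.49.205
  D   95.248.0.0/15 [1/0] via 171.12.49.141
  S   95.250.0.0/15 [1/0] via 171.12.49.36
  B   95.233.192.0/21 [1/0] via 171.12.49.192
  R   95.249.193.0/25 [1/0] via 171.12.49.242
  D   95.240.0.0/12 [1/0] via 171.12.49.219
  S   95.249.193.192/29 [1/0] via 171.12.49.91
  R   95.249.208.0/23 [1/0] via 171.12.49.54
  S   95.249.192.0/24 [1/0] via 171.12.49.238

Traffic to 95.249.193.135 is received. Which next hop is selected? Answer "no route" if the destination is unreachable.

171.12.49.73

Routes whose prefix contains 95.249.193.135:
  94.0.0.0/7 (94.0.0.0 - 95.255.255.255) -> 171.12.49.26
  95.128.0.0/9 (95.128.0.0 - 95.255.255.255) -> 171.12.49.148
  95.240.0.0/12 (95.240.0.0 - 95.255.255.255) -> 171.12.49.219
  95.248.0.0/15 (95.248.0.0 - 95.249.255.255) -> 171.12.49.141
  95.249.192.0/19 (95.249.192.0 - 95.249.223.255) -> 171.12.49.73
More-specific entries that do NOT match:
  95.249.193.192/29 (95.249.193.192 - 95.249.193.199) does not contain 95.249.193.135
  95.249.193.160/28 (95.249.193.160 - 95.249.193.175) does not contain 95.249.193.135
  95.249.195.128/27 (95.249.195.128 - 95.249.195.159) does not contain 95.249.193.135
  95.249.193.0/25 (95.249.193.0 - 95.249.193.127) does not contain 95.249.193.135
  95.249.192.0/24 (95.249.192.0 - 95.249.192.255) does not contain 95.249.193.135
  95.249.208.0/23 (95.249.208.0 - 95.249.209.255) does not contain 95.249.193.135
  95.233.192.0/21 (95.233.192.0 - 95.233.199.255) does not contain 95.249.193.135
Longest matching prefix is /19 -> next hop 171.12.49.73.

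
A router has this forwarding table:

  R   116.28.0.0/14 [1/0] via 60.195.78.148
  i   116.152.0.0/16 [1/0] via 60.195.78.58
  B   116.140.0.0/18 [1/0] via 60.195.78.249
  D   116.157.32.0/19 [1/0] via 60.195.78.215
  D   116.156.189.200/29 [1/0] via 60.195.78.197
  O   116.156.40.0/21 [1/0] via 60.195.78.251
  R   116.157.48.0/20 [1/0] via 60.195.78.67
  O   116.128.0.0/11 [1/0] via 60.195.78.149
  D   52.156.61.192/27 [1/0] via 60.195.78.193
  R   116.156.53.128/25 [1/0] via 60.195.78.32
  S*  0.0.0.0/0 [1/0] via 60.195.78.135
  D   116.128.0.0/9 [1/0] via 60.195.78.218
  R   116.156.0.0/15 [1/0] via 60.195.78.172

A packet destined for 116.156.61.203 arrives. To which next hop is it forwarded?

Routes whose prefix contains 116.156.61.203:
  0.0.0.0/0 (default, matches everything) -> 60.195.78.135
  116.128.0.0/9 (116.128.0.0 - 116.255.255.255) -> 60.195.78.218
  116.128.0.0/11 (116.128.0.0 - 116.159.255.255) -> 60.195.78.149
  116.156.0.0/15 (116.156.0.0 - 116.157.255.255) -> 60.195.78.172
More-specific entries that do NOT match:
  116.156.189.200/29 (116.156.189.200 - 116.156.189.207) does not contain 116.156.61.203
  52.156.61.192/27 (52.156.61.192 - 52.156.61.223) does not contain 116.156.61.203
  116.156.53.128/25 (116.156.53.128 - 116.156.53.255) does not contain 116.156.61.203
  116.156.40.0/21 (116.156.40.0 - 116.156.47.255) does not contain 116.156.61.203
  116.157.48.0/20 (116.157.48.0 - 116.157.63.255) does not contain 116.156.61.203
  116.157.32.0/19 (116.157.32.0 - 116.157.63.255) does not contain 116.156.61.203
  116.140.0.0/18 (116.140.0.0 - 116.140.63.255) does not contain 116.156.61.203
  116.152.0.0/16 (116.152.0.0 - 116.152.255.255) does not contain 116.156.61.203
Longest matching prefix is /15 -> next hop 60.195.78.172.

60.195.78.172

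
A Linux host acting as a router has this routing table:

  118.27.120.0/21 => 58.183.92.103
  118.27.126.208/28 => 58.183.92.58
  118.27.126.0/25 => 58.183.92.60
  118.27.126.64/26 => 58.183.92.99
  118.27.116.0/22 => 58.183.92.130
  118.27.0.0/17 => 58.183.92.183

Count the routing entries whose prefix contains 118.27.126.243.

Prefixes containing 118.27.126.243:
  118.27.0.0/17 (118.27.0.0 - 118.27.127.255)
  118.27.120.0/21 (118.27.120.0 - 118.27.127.255)
Total matching entries: 2.

2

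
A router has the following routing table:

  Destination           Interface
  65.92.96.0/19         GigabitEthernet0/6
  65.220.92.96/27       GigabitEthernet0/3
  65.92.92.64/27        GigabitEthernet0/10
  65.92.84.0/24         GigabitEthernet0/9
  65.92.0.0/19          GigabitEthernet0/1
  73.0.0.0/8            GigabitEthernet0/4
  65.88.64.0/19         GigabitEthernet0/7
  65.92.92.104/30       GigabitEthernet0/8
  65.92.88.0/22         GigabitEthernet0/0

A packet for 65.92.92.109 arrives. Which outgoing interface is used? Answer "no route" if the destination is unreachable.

no route

No entry's prefix contains 65.92.92.109; there is no default route.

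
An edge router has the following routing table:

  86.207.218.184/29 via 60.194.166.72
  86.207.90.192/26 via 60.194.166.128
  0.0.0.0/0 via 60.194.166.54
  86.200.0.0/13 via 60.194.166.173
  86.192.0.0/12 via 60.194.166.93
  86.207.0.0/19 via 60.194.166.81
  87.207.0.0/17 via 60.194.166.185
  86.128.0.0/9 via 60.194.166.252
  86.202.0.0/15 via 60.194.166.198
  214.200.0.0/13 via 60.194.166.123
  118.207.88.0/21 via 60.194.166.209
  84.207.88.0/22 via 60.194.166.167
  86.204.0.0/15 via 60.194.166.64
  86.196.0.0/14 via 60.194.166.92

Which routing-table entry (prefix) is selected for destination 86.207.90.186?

Entries matching 86.207.90.186:
  0.0.0.0/0 (default, matches everything)
  86.128.0.0/9 (86.128.0.0 - 86.255.255.255)
  86.192.0.0/12 (86.192.0.0 - 86.207.255.255)
  86.200.0.0/13 (86.200.0.0 - 86.207.255.255)
Most specific is 86.200.0.0/13.

86.200.0.0/13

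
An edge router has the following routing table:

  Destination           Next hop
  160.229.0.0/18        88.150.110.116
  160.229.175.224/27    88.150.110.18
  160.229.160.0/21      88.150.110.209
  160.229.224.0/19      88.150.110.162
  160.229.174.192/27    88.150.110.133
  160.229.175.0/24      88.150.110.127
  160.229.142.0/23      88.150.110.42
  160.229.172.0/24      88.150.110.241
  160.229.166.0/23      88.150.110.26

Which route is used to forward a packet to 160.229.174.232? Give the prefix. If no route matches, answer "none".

160.229.174.232 is outside every listed prefix and there is no default route.

none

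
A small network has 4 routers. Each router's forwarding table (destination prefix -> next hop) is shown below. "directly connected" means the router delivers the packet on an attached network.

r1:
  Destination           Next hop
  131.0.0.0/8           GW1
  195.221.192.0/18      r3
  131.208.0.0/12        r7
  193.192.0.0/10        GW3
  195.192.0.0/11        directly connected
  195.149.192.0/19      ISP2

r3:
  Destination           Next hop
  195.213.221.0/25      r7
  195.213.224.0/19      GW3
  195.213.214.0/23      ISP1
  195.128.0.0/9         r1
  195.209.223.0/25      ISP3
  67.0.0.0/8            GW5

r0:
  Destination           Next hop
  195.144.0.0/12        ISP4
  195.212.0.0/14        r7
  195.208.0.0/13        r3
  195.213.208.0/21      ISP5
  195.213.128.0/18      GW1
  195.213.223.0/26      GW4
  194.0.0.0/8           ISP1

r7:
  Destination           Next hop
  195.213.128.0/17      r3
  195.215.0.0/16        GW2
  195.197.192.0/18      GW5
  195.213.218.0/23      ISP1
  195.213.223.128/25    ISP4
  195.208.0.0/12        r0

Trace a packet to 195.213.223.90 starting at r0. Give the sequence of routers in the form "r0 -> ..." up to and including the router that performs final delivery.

At r0: longest match for 195.213.223.90 is 195.212.0.0/14 -> r7
At r7: longest match for 195.213.223.90 is 195.213.128.0/17 -> r3
At r3: longest match for 195.213.223.90 is 195.128.0.0/9 -> r1
At r1: longest match for 195.213.223.90 is 195.192.0.0/11 -> directly connected

r0 -> r7 -> r3 -> r1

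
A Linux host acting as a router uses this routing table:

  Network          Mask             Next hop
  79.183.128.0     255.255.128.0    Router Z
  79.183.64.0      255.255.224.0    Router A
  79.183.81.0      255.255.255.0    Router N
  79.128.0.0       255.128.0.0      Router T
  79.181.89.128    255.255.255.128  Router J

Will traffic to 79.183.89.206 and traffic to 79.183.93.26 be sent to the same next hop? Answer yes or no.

79.183.89.206: longest match 79.183.64.0/19 -> Router A
79.183.93.26: longest match 79.183.64.0/19 -> Router A

yes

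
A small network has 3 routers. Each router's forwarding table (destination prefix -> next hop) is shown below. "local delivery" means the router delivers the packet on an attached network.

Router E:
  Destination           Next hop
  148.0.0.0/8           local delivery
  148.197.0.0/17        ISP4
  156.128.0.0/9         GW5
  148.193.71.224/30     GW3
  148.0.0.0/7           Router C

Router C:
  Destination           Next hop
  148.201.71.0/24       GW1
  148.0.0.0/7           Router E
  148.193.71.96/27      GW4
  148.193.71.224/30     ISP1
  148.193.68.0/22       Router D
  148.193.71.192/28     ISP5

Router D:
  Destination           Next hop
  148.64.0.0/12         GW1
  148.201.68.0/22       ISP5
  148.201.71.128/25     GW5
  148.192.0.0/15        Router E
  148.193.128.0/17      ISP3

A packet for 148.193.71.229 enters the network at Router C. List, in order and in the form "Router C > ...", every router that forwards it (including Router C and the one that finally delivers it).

At Router C: longest match for 148.193.71.229 is 148.193.68.0/22 -> Router D
At Router D: longest match for 148.193.71.229 is 148.192.0.0/15 -> Router E
At Router E: longest match for 148.193.71.229 is 148.0.0.0/8 -> local delivery

Router C > Router D > Router E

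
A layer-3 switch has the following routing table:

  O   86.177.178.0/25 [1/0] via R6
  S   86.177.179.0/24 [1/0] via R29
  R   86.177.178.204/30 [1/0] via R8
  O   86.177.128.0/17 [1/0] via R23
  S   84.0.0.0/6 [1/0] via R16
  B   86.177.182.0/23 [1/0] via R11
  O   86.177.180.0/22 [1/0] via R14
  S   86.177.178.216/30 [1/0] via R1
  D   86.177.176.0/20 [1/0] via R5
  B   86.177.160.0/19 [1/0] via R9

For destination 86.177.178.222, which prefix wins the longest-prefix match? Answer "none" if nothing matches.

Entries matching 86.177.178.222:
  84.0.0.0/6 (84.0.0.0 - 87.255.255.255)
  86.177.128.0/17 (86.177.128.0 - 86.177.255.255)
  86.177.160.0/19 (86.177.160.0 - 86.177.191.255)
  86.177.176.0/20 (86.177.176.0 - 86.177.191.255)
Most specific is 86.177.176.0/20.

86.177.176.0/20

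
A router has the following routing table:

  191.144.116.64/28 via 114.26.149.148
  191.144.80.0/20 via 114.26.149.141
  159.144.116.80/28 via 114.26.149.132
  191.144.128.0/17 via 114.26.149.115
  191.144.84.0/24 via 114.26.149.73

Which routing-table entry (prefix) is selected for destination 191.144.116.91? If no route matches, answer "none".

none

191.144.116.91 is outside every listed prefix and there is no default route.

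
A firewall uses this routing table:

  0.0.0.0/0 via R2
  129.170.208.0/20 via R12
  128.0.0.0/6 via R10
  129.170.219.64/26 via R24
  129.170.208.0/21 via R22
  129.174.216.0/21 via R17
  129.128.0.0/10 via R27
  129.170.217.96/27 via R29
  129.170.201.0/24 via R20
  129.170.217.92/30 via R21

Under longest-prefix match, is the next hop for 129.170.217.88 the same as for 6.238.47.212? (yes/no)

129.170.217.88: longest match 129.170.208.0/20 -> R12
6.238.47.212: longest match 0.0.0.0/0 -> R2

no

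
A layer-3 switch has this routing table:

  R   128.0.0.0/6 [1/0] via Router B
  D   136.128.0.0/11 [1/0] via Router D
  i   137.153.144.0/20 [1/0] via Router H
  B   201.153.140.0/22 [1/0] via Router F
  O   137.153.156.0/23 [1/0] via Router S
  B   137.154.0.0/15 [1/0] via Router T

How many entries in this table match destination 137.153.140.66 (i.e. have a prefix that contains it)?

No listed prefix contains 137.153.140.66.
Total matching entries: 0.

0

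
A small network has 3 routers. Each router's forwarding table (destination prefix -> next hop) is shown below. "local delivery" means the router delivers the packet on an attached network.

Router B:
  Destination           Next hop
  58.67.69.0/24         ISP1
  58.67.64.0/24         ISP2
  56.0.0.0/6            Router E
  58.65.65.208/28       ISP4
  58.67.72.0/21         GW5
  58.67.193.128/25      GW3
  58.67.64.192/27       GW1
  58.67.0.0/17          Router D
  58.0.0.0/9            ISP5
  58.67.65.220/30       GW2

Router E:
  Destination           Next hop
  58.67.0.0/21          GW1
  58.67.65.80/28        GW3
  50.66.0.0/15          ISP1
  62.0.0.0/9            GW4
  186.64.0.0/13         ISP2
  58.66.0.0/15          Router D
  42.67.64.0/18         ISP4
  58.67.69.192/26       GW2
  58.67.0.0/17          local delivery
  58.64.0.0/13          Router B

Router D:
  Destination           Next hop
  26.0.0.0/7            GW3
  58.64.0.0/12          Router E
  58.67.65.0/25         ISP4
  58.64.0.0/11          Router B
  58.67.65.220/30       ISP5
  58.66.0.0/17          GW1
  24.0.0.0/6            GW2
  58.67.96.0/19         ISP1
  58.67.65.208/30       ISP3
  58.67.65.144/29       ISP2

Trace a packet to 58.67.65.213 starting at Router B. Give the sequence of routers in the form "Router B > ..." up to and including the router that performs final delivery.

Router B > Router D > Router E

At Router B: longest match for 58.67.65.213 is 58.67.0.0/17 -> Router D
At Router D: longest match for 58.67.65.213 is 58.64.0.0/12 -> Router E
At Router E: longest match for 58.67.65.213 is 58.67.0.0/17 -> local delivery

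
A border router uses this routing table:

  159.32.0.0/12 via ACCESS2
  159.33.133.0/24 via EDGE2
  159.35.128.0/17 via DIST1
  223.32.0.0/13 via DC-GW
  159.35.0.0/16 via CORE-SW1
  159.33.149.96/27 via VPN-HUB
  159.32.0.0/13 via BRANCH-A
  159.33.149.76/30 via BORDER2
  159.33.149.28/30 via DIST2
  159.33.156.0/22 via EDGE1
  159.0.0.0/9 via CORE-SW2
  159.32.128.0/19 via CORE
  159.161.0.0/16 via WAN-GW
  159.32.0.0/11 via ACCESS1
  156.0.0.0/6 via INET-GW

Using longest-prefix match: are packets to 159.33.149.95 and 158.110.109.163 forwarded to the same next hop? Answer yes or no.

no

159.33.149.95: longest match 159.32.0.0/13 -> BRANCH-A
158.110.109.163: longest match 156.0.0.0/6 -> INET-GW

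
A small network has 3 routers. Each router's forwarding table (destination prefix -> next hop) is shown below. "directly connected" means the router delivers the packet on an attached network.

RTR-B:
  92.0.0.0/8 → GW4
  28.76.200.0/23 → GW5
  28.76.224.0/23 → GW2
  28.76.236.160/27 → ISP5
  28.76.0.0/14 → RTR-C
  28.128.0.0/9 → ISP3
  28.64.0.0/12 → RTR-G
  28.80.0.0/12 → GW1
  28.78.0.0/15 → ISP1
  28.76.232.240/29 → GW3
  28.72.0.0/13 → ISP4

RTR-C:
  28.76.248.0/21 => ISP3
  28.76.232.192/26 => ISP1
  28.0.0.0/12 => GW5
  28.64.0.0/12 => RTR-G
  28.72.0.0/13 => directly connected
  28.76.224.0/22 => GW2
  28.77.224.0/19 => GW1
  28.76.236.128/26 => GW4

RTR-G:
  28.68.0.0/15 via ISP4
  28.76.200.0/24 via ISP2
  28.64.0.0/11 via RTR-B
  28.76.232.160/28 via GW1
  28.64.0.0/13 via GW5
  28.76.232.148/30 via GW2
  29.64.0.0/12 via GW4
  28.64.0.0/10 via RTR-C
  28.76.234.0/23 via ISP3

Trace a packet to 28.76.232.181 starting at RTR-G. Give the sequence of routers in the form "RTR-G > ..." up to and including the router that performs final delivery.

RTR-G > RTR-B > RTR-C

At RTR-G: longest match for 28.76.232.181 is 28.64.0.0/11 -> RTR-B
At RTR-B: longest match for 28.76.232.181 is 28.76.0.0/14 -> RTR-C
At RTR-C: longest match for 28.76.232.181 is 28.72.0.0/13 -> directly connected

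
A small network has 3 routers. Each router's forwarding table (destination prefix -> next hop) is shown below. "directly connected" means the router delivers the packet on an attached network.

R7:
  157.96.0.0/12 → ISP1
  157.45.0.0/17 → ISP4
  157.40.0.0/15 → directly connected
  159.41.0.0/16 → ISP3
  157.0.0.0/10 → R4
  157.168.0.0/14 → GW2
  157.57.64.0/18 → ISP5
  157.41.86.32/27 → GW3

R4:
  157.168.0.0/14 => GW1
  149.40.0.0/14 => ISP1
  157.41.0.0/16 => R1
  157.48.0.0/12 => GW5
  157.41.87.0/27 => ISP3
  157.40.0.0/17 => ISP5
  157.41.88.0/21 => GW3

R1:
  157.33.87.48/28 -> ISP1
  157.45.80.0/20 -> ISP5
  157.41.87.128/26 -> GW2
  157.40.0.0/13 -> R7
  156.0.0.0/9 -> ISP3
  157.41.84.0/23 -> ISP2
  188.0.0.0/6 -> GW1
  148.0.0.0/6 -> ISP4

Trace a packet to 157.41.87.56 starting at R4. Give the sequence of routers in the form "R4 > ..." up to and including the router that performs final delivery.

R4 > R1 > R7

At R4: longest match for 157.41.87.56 is 157.41.0.0/16 -> R1
At R1: longest match for 157.41.87.56 is 157.40.0.0/13 -> R7
At R7: longest match for 157.41.87.56 is 157.40.0.0/15 -> directly connected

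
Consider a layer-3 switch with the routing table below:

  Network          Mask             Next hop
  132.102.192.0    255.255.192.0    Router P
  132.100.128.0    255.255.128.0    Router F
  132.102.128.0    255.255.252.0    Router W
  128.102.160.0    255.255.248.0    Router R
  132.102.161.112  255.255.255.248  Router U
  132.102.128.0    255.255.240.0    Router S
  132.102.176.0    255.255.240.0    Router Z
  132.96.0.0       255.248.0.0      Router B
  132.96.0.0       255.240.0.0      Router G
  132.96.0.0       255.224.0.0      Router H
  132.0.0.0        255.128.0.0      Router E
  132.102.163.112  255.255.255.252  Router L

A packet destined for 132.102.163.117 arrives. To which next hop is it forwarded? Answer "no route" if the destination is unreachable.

Router B

Routes whose prefix contains 132.102.163.117:
  132.0.0.0/9 (132.0.0.0 - 132.127.255.255) -> Router E
  132.96.0.0/11 (132.96.0.0 - 132.127.255.255) -> Router H
  132.96.0.0/12 (132.96.0.0 - 132.111.255.255) -> Router G
  132.96.0.0/13 (132.96.0.0 - 132.103.255.255) -> Router B
More-specific entries that do NOT match:
  132.102.163.112/30 (132.102.163.112 - 132.102.163.115) does not contain 132.102.163.117
  132.102.161.112/29 (132.102.161.112 - 132.102.161.119) does not contain 132.102.163.117
  132.102.128.0/22 (132.102.128.0 - 132.102.131.255) does not contain 132.102.163.117
  128.102.160.0/21 (128.102.160.0 - 128.102.167.255) does not contain 132.102.163.117
  132.102.128.0/20 (132.102.128.0 - 132.102.143.255) does not contain 132.102.163.117
  132.102.176.0/20 (132.102.176.0 - 132.102.191.255) does not contain 132.102.163.117
  132.102.192.0/18 (132.102.192.0 - 132.102.255.255) does not contain 132.102.163.117
  132.100.128.0/17 (132.100.128.0 - 132.100.255.255) does not contain 132.102.163.117
Longest matching prefix is /13 -> next hop Router B.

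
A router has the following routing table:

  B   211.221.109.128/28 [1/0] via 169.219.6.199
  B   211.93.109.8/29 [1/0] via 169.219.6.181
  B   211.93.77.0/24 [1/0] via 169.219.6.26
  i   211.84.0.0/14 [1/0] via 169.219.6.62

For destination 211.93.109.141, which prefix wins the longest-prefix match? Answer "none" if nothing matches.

none

211.93.109.141 is outside every listed prefix and there is no default route.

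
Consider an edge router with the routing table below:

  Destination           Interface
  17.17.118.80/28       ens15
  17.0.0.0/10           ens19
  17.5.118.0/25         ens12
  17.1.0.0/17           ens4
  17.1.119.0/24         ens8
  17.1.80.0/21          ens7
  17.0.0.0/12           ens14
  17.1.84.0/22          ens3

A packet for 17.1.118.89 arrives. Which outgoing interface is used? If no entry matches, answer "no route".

ens4

Routes whose prefix contains 17.1.118.89:
  17.0.0.0/10 (17.0.0.0 - 17.63.255.255) -> ens19
  17.0.0.0/12 (17.0.0.0 - 17.15.255.255) -> ens14
  17.1.0.0/17 (17.1.0.0 - 17.1.127.255) -> ens4
More-specific entries that do NOT match:
  17.17.118.80/28 (17.17.118.80 - 17.17.118.95) does not contain 17.1.118.89
  17.5.118.0/25 (17.5.118.0 - 17.5.118.127) does not contain 17.1.118.89
  17.1.119.0/24 (17.1.119.0 - 17.1.119.255) does not contain 17.1.118.89
  17.1.84.0/22 (17.1.84.0 - 17.1.87.255) does not contain 17.1.118.89
  17.1.80.0/21 (17.1.80.0 - 17.1.87.255) does not contain 17.1.118.89
Longest matching prefix is /17 -> interface ens4.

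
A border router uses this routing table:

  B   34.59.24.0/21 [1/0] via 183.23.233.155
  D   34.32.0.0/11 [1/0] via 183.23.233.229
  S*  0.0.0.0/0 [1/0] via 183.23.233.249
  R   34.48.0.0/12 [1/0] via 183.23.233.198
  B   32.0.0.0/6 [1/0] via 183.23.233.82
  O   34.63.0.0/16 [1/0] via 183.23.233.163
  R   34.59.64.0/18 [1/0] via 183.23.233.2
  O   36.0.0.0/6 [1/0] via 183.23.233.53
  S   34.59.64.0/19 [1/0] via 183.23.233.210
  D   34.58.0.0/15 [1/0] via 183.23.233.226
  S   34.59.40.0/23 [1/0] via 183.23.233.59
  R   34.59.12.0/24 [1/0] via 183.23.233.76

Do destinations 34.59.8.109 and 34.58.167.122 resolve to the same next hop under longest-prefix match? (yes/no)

yes

34.59.8.109: longest match 34.58.0.0/15 -> 183.23.233.226
34.58.167.122: longest match 34.58.0.0/15 -> 183.23.233.226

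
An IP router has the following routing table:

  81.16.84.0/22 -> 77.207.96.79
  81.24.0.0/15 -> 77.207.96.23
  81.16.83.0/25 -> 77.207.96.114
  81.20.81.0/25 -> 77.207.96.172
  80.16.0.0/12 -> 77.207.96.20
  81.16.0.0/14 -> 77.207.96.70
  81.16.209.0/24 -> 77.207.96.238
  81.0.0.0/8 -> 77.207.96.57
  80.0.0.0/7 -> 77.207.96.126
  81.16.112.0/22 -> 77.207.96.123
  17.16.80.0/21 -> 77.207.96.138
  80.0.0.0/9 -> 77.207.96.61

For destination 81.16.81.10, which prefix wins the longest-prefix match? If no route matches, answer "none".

Entries matching 81.16.81.10:
  80.0.0.0/7 (80.0.0.0 - 81.255.255.255)
  81.0.0.0/8 (81.0.0.0 - 81.255.255.255)
  81.16.0.0/14 (81.16.0.0 - 81.19.255.255)
Most specific is 81.16.0.0/14.

81.16.0.0/14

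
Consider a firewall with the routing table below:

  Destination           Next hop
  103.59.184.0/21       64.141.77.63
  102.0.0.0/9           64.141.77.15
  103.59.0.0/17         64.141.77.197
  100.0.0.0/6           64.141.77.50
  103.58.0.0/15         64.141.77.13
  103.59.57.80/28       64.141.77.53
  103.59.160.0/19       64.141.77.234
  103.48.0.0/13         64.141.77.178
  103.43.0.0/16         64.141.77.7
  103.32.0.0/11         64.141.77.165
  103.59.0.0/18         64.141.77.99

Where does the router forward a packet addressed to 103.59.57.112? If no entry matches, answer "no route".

Routes whose prefix contains 103.59.57.112:
  100.0.0.0/6 (100.0.0.0 - 103.255.255.255) -> 64.141.77.50
  103.32.0.0/11 (103.32.0.0 - 103.63.255.255) -> 64.141.77.165
  103.58.0.0/15 (103.58.0.0 - 103.59.255.255) -> 64.141.77.13
  103.59.0.0/17 (103.59.0.0 - 103.59.127.255) -> 64.141.77.197
  103.59.0.0/18 (103.59.0.0 - 103.59.63.255) -> 64.141.77.99
More-specific entries that do NOT match:
  103.59.57.80/28 (103.59.57.80 - 103.59.57.95) does not contain 103.59.57.112
  103.59.184.0/21 (103.59.184.0 - 103.59.191.255) does not contain 103.59.57.112
  103.59.160.0/19 (103.59.160.0 - 103.59.191.255) does not contain 103.59.57.112
Longest matching prefix is /18 -> next hop 64.141.77.99.

64.141.77.99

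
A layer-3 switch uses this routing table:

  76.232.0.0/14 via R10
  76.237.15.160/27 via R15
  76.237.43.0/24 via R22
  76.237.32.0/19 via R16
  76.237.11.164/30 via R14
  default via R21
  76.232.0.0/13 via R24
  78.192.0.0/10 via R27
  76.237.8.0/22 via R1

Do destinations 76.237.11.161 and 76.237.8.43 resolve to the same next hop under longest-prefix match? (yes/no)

76.237.11.161: longest match 76.237.8.0/22 -> R1
76.237.8.43: longest match 76.237.8.0/22 -> R1

yes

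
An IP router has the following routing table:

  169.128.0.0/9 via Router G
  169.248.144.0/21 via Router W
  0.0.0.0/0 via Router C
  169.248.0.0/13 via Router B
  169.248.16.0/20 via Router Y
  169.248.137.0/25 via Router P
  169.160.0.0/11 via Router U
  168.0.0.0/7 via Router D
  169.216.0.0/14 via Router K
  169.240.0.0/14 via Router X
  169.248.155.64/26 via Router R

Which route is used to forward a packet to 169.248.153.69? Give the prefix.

Entries matching 169.248.153.69:
  0.0.0.0/0 (default, matches everything)
  168.0.0.0/7 (168.0.0.0 - 169.255.255.255)
  169.128.0.0/9 (169.128.0.0 - 169.255.255.255)
  169.248.0.0/13 (169.248.0.0 - 169.255.255.255)
Most specific is 169.248.0.0/13.

169.248.0.0/13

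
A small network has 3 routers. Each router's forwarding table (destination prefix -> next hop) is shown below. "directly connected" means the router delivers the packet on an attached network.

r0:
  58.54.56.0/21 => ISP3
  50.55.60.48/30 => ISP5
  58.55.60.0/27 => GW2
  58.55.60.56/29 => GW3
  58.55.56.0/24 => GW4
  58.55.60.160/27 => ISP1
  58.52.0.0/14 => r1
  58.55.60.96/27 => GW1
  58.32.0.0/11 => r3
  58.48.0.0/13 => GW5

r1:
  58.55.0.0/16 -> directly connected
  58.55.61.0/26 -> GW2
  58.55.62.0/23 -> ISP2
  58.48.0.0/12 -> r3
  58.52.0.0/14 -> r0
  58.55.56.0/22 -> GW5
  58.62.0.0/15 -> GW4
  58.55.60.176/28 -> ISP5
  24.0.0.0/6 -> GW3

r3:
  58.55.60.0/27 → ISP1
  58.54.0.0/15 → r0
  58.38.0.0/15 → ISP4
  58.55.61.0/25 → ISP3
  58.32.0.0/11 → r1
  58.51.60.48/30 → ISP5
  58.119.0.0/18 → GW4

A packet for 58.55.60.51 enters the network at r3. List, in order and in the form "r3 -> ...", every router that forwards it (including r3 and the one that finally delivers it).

At r3: longest match for 58.55.60.51 is 58.54.0.0/15 -> r0
At r0: longest match for 58.55.60.51 is 58.52.0.0/14 -> r1
At r1: longest match for 58.55.60.51 is 58.55.0.0/16 -> directly connected

r3 -> r0 -> r1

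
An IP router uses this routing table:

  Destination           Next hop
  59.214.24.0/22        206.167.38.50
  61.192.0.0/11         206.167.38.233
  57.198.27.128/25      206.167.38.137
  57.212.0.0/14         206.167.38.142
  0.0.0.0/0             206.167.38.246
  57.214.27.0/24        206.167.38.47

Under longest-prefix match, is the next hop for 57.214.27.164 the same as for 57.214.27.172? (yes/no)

yes

57.214.27.164: longest match 57.214.27.0/24 -> 206.167.38.47
57.214.27.172: longest match 57.214.27.0/24 -> 206.167.38.47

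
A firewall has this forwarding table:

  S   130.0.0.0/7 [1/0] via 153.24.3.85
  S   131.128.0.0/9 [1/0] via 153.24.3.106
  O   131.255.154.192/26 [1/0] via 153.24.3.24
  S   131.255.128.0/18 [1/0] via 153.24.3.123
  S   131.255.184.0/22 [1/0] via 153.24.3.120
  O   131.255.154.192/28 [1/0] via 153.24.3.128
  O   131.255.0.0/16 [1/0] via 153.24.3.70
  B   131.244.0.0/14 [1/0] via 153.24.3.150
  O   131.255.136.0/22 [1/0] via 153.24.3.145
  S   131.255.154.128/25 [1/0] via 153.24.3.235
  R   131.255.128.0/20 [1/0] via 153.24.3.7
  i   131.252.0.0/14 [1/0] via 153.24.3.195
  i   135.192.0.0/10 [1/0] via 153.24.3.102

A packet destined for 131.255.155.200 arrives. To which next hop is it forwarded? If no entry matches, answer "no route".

153.24.3.123

Routes whose prefix contains 131.255.155.200:
  130.0.0.0/7 (130.0.0.0 - 131.255.255.255) -> 153.24.3.85
  131.128.0.0/9 (131.128.0.0 - 131.255.255.255) -> 153.24.3.106
  131.252.0.0/14 (131.252.0.0 - 131.255.255.255) -> 153.24.3.195
  131.255.0.0/16 (131.255.0.0 - 131.255.255.255) -> 153.24.3.70
  131.255.128.0/18 (131.255.128.0 - 131.255.191.255) -> 153.24.3.123
More-specific entries that do NOT match:
  131.255.154.192/28 (131.255.154.192 - 131.255.154.207) does not contain 131.255.155.200
  131.255.154.192/26 (131.255.154.192 - 131.255.154.255) does not contain 131.255.155.200
  131.255.154.128/25 (131.255.154.128 - 131.255.154.255) does not contain 131.255.155.200
  131.255.184.0/22 (131.255.184.0 - 131.255.187.255) does not contain 131.255.155.200
  131.255.136.0/22 (131.255.136.0 - 131.255.139.255) does not contain 131.255.155.200
  131.255.128.0/20 (131.255.128.0 - 131.255.143.255) does not contain 131.255.155.200
Longest matching prefix is /18 -> next hop 153.24.3.123.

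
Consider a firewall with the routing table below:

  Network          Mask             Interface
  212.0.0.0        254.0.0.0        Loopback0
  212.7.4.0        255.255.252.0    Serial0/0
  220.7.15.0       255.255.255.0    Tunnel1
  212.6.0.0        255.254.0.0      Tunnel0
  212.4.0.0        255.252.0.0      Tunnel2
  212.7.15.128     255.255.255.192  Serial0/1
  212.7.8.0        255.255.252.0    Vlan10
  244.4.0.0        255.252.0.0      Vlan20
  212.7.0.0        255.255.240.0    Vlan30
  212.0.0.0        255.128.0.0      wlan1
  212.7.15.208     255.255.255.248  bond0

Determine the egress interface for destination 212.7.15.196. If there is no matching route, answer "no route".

Vlan30

Routes whose prefix contains 212.7.15.196:
  212.0.0.0/7 (212.0.0.0 - 213.255.255.255) -> Loopback0
  212.0.0.0/9 (212.0.0.0 - 212.127.255.255) -> wlan1
  212.4.0.0/14 (212.4.0.0 - 212.7.255.255) -> Tunnel2
  212.6.0.0/15 (212.6.0.0 - 212.7.255.255) -> Tunnel0
  212.7.0.0/20 (212.7.0.0 - 212.7.15.255) -> Vlan30
More-specific entries that do NOT match:
  212.7.15.208/29 (212.7.15.208 - 212.7.15.215) does not contain 212.7.15.196
  212.7.15.128/26 (212.7.15.128 - 212.7.15.191) does not contain 212.7.15.196
  220.7.15.0/24 (220.7.15.0 - 220.7.15.255) does not contain 212.7.15.196
  212.7.4.0/22 (212.7.4.0 - 212.7.7.255) does not contain 212.7.15.196
  212.7.8.0/22 (212.7.8.0 - 212.7.11.255) does not contain 212.7.15.196
Longest matching prefix is /20 -> interface Vlan30.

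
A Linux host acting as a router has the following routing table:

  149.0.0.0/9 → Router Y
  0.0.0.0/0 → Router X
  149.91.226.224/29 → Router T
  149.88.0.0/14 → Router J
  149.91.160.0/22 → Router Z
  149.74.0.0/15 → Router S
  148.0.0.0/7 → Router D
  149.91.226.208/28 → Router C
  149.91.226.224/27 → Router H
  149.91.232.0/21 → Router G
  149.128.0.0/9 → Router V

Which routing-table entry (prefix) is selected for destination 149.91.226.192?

149.88.0.0/14

Entries matching 149.91.226.192:
  0.0.0.0/0 (default, matches everything)
  148.0.0.0/7 (148.0.0.0 - 149.255.255.255)
  149.0.0.0/9 (149.0.0.0 - 149.127.255.255)
  149.88.0.0/14 (149.88.0.0 - 149.91.255.255)
Most specific is 149.88.0.0/14.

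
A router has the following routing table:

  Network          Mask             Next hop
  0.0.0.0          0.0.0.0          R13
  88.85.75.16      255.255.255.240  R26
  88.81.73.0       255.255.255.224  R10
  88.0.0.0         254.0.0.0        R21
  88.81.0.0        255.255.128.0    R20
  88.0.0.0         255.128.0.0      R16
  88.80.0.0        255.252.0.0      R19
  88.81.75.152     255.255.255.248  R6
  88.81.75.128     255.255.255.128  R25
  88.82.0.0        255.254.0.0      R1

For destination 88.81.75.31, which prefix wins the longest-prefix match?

88.81.0.0/17

Entries matching 88.81.75.31:
  0.0.0.0/0 (default, matches everything)
  88.0.0.0/7 (88.0.0.0 - 89.255.255.255)
  88.0.0.0/9 (88.0.0.0 - 88.127.255.255)
  88.80.0.0/14 (88.80.0.0 - 88.83.255.255)
  88.81.0.0/17 (88.81.0.0 - 88.81.127.255)
Most specific is 88.81.0.0/17.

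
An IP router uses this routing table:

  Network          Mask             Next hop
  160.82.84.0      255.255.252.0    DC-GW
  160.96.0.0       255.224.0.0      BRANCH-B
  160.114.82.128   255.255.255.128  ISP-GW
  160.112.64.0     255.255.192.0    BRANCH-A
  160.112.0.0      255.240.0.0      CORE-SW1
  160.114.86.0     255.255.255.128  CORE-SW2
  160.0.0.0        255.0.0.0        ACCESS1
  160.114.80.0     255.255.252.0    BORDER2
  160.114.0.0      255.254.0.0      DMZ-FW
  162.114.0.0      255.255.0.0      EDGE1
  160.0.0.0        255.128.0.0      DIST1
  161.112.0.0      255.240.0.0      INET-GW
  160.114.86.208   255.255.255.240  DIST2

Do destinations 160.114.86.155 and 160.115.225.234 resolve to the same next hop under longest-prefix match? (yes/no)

yes

160.114.86.155: longest match 160.114.0.0/15 -> DMZ-FW
160.115.225.234: longest match 160.114.0.0/15 -> DMZ-FW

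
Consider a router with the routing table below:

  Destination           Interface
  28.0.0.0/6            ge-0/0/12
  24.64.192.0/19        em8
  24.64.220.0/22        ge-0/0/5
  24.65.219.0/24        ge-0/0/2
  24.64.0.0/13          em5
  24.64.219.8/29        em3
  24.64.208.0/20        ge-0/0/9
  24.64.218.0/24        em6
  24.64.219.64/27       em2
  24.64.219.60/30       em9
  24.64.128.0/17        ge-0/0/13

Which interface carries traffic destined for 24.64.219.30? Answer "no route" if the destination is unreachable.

Routes whose prefix contains 24.64.219.30:
  24.64.0.0/13 (24.64.0.0 - 24.71.255.255) -> em5
  24.64.128.0/17 (24.64.128.0 - 24.64.255.255) -> ge-0/0/13
  24.64.192.0/19 (24.64.192.0 - 24.64.223.255) -> em8
  24.64.208.0/20 (24.64.208.0 - 24.64.223.255) -> ge-0/0/9
More-specific entries that do NOT match:
  24.64.219.60/30 (24.64.219.60 - 24.64.219.63) does not contain 24.64.219.30
  24.64.219.8/29 (24.64.219.8 - 24.64.219.15) does not contain 24.64.219.30
  24.64.219.64/27 (24.64.219.64 - 24.64.219.95) does not contain 24.64.219.30
  24.65.219.0/24 (24.65.219.0 - 24.65.219.255) does not contain 24.64.219.30
  24.64.218.0/24 (24.64.218.0 - 24.64.218.255) does not contain 24.64.219.30
  24.64.220.0/22 (24.64.220.0 - 24.64.223.255) does not contain 24.64.219.30
Longest matching prefix is /20 -> interface ge-0/0/9.

ge-0/0/9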